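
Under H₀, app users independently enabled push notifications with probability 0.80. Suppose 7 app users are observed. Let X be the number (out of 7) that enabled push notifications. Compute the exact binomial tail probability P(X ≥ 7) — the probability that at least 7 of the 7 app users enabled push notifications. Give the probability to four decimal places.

P = 0.2097

X ~ Binomial(n=7, p=0.80).
P(X ≥ 7) = C(7,7)·0.80^7·0.20^0.
= 0.209715 = 0.2097.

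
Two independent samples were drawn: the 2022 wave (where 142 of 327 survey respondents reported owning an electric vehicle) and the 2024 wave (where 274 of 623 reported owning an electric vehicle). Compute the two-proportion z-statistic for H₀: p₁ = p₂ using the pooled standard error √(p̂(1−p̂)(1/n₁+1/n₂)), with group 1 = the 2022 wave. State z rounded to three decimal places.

p̂₁ = 142/327 = 0.43425, p̂₂ = 274/623 = 0.43981.
Pooling: p̂ = 416/950 = 0.43789.
SE = √[p̂(1−p̂)(1/n₁+1/n₂)] = √[0.43789·0.56211·(1/327+1/623)] ≈ 0.033880.
z = (p̂₁ − p̂₂)/SE = (0.43425 − 0.43981)/0.033880 = -0.00556/0.033880 = -0.164.

z = -0.164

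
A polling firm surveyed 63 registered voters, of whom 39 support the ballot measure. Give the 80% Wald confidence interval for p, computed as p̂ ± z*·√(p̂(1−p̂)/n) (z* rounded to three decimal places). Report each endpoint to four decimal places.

(0.5406, 0.6975)

The sample proportion is 39/63 = 0.61905.
Standard error of p̂: √(0.235828/63) = √0.003743296 = 0.061182.
z* = 1.282 at the 80% level.
Margin = 1.282·0.061182 = 0.07844.
So the interval runs from 0.5406 to 0.6975.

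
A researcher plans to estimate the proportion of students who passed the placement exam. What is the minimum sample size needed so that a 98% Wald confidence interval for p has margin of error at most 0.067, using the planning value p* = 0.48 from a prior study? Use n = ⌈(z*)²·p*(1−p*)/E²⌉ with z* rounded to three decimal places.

n = 301

The 98% critical value is z* = 2.326.
p*(1−p*) = 0.48·0.52 = 0.2496.
Required n before rounding: 5.410276 × 0.2496 / 0.067² = 300.825.
Rounding up, n = 301.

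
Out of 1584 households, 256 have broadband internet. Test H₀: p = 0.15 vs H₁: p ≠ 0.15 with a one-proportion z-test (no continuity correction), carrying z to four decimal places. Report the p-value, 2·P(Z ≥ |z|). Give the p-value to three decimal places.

Sample proportion p̂ = 256/1584 = 0.16162.
Null standard error: √(0.15·0.85/1584) = √0.000080492 = 0.008972.
Test statistic (full precision, shown to 4 dp): z = (256/1584 − 0.15)/SE₀ ≈ 1.2947.
p-value = 2·P(Z ≥ |z|) with z = 1.2947 → 0.195.

p-value = 0.195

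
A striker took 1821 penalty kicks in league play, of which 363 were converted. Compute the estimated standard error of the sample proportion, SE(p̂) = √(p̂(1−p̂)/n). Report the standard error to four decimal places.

SE = 0.0094

p̂ = 363/1821 = 0.19934.
p̂(1−p̂) = 0.19934·0.80066 = 0.159604.
SE = √(0.159604/1821) = √0.000087646 = 0.0094.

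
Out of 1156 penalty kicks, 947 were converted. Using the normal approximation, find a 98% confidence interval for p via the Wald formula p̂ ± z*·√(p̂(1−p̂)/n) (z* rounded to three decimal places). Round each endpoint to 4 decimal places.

p̂ = 947/1156 = 0.81920.
Standard error of p̂: √(0.148109/1156) = √0.000128122 = 0.011319.
For 98% confidence, z* = 2.326.
Margin = 2.326·0.011319 = 0.02633.
Interval: 0.81920 ± 0.02633 → (0.7929, 0.8455).

(0.7929, 0.8455)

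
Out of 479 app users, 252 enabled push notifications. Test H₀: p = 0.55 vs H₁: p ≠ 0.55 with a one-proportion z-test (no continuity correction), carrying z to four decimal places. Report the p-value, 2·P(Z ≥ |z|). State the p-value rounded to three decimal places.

Sample proportion p̂ = 252/479 = 0.52610.
SE₀ = √(0.55·0.45/479) = 0.022731.
z = (p̂ − p₀)/SE = (252/479 − 0.55)/0.022731 ≈ -1.0516.
p-value = 2·P(Z ≥ |z|) with z = -1.0516 → 0.293.

p-value = 0.293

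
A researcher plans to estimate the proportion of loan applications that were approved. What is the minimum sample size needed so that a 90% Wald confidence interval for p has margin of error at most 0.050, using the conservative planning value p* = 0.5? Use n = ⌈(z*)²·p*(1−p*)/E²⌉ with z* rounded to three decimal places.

n = 271

The 90% critical value is z* = 1.645.
p*(1−p*) = 0.50·0.50 = 0.2500.
Required n before rounding: 2.706025 × 0.2500 / 0.050² = 270.602.
Rounding up, n = 271.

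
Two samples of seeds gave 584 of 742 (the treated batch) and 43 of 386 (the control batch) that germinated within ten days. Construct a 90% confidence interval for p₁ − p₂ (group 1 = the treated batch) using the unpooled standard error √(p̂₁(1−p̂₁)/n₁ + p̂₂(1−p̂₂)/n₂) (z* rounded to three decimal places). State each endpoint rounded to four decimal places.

p̂₁ = 0.78706, p̂₂ = 0.11140, so the observed difference is 0.67566.
Unpooled SE = √(p̂₁(1−p̂₁)/n₁ + p̂₂(1−p̂₂)/n₂) = √(0.000225870 + 0.000256449) = 0.021962.
z* = 1.645 at the 90% level. Margin of error = 0.03613.
So the interval runs from 0.6395 to 0.7118.

(0.6395, 0.7118)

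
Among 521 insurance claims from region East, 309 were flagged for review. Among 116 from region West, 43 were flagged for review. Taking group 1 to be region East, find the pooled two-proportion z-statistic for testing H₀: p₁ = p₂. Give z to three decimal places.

Sample proportions: p̂₁ = 309/521 = 0.59309 and p̂₂ = 43/116 = 0.37069.
Pooled p̂ = (309+43)/(521+116) = 352/637 = 0.55259.
Pooled SE = √[0.2472343·0.01054008] ≈ 0.051048.
z = 0.22240/0.051048 = 4.357.

z = 4.357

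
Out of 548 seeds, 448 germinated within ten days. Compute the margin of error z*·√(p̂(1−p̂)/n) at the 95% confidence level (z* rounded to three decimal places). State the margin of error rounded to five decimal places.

ME = 0.03234

p̂ = 448/548 = 0.81752.
SE = √(p̂(1−p̂)/n) = √(0.149182/548) = 0.016499.
The 95% critical value is z* = 1.960.
So ME = 0.03234.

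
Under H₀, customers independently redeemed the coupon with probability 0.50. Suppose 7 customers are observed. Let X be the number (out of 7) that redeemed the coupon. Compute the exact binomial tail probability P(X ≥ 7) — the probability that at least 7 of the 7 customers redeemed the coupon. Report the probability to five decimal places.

X ~ Binomial(n=7, p=0.50).
P(X ≥ 7) = C(7,7)·0.50^7·0.50^0.
= 0.007812 = 0.00781.

P = 0.00781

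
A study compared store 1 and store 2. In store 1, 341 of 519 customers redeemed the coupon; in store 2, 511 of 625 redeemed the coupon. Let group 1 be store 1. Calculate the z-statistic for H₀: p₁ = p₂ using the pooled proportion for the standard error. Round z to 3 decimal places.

Sample proportions: p̂₁ = 341/519 = 0.65703 and p̂₂ = 511/625 = 0.81760.
Pooled p̂ = (341+511)/(519+625) = 852/1144 = 0.74476.
SE = √[p̂(1−p̂)(1/n₁+1/n₂)] = √[0.74476·0.25524·(1/519+1/625)] ≈ 0.025893.
z = -0.16057/0.025893 = -6.201.

z = -6.201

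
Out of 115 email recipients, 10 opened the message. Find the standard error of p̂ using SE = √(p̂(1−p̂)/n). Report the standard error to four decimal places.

With x = 10 successes in n = 115, p̂ = 0.08696.
p̂(1−p̂) = 0.079398.
SE = √(0.079398/115) = 0.0263.

SE = 0.0263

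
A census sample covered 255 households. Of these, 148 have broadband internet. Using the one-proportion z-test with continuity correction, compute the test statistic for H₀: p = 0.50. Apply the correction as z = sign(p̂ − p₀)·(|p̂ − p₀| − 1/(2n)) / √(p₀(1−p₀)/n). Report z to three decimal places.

p̂ = 148/255 = 0.58039. p̂ − p₀ = 0.080392.
Continuity correction 1/(2n) = 1/510 = 0.001961.
Corrected numerator: |0.080392| − 0.001961 = 0.078431.
Under H₀, SE = √(p₀(1−p₀)/n) = √(0.50·0.50/255) = √0.000980392 = 0.031311.
z = +0.078431/0.031311 = 2.505.

z = 2.505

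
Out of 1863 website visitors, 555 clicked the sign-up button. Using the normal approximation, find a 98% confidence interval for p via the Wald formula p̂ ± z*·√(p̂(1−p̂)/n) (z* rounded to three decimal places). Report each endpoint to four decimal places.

With x = 555 successes in n = 1863, p̂ = 0.29791.
SE = √(p̂(1−p̂)/n) = √(0.209158/1863) = 0.010596.
The 98% critical value is z* = 2.326.
Margin of error: 2.326 × 0.010596 = 0.02465.
So the interval runs from 0.2733 to 0.3226.

(0.2733, 0.3226)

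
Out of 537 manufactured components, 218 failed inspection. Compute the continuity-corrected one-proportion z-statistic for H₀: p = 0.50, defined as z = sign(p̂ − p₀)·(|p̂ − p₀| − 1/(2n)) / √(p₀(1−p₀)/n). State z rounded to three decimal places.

p̂ = 218/537 = 0.40596. p̂ − p₀ = -0.094041.
Continuity correction 1/(2n) = 1/1074 = 0.000931.
Corrected numerator: |-0.094041| − 0.000931 = 0.093110.
SE₀ = √(0.50·0.50/537) = 0.021577.
z = (−)0.093110/0.021577 = -4.315.

z = -4.315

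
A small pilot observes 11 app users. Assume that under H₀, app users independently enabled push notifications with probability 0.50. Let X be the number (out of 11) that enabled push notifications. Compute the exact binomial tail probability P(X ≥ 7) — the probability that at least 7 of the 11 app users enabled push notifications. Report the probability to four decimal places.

X is binomial with n = 11 and p = 0.50.
P(X ≥ 7) = Σ_{j=7}^{11} C(11,j)·0.50^j·0.50^{11−j}.
= 0.161133 + 0.080566 + 0.026855 + 0.005371 + 0.000488 = 0.2744.

P = 0.2744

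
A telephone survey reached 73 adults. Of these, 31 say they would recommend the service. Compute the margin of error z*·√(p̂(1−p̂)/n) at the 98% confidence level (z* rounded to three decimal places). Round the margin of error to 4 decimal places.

ME = 0.1346

Sample proportion p̂ = 31/73 = 0.42466.
SE = √(p̂(1−p̂)/n) = √(0.244324/73) = 0.057852.
z* = 2.326 at the 98% level.
ME = 2.326·0.057852 = 0.1346.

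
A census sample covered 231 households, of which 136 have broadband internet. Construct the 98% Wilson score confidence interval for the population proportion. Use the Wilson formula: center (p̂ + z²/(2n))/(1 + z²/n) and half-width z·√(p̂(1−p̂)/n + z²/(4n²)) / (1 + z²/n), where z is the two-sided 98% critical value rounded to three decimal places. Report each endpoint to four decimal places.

(0.5122, 0.6612)

p̂ = 136/231 = 0.58874; z = 2.326, so z² = 5.410276.
Denominator 1 + z²/n = 1 + 5.410276/231 = 1.023421.
Adjusted center: (0.58874 + z²/(2n))/1.023421 = 0.58671.
Radicand: p̂(1−p̂)/n + z²/(4n²) = 0.001048158 + 0.000025348 = 0.001073506.
Half-width = 2.326·√0.001073506/1.023421 = 0.07447.
Interval: 0.58671 ± 0.07447 → (0.5122, 0.6612).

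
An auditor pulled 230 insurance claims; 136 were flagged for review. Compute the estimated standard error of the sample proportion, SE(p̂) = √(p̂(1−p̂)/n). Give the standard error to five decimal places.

SE = 0.03241

The sample proportion is 136/230 = 0.59130.
p̂(1−p̂) = 0.241664.
SE = √(0.241664/230) = 0.03241.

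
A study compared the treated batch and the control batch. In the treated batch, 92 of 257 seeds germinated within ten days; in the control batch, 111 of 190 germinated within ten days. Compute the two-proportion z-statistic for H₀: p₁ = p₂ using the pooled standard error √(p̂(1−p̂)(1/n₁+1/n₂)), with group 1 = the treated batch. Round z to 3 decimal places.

Sample proportions: p̂₁ = 92/257 = 0.35798 and p̂₂ = 111/190 = 0.58421.
Pooling: p̂ = 203/447 = 0.45414.
Pooled SE = √[0.2478967·0.00915421] ≈ 0.047637.
z = (p̂₁ − p̂₂)/SE = (0.35798 − 0.58421)/0.047637 = -0.22623/0.047637 = -4.749.

z = -4.749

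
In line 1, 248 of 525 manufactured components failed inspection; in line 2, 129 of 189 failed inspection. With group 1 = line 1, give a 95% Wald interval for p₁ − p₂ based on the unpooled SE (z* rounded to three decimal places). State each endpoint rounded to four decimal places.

p̂₁ = 0.47238, p̂₂ = 0.68254, so the observed difference is -0.21016.
Unpooled SE = √(p̂₁(1−p̂₁)/n₁ + p̂₂(1−p̂₂)/n₂) = √(0.000474738 + 0.001146451) = 0.040264.
For 95% confidence, z* = 1.960. Margin of error = 0.07892.
Interval: -0.21016 ± 0.07892 → (-0.2891, -0.1312).

(-0.2891, -0.1312)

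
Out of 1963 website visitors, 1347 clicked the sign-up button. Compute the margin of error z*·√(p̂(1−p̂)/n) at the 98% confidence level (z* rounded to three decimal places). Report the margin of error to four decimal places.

ME = 0.0244

p̂ = 1347/1963 = 0.68619.
SE(p̂) = √(0.68619·0.31381/1963) = 0.010474.
The 98% critical value is z* = 2.326.
ME = 2.326·0.010474 = 0.0244.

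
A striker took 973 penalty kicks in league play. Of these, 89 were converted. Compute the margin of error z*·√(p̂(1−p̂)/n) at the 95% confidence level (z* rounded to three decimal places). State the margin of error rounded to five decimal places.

ME = 0.01811

Sample proportion p̂ = 89/973 = 0.09147.
SE(p̂) = √(0.09147·0.90853/973) = 0.009242.
The 95% critical value is z* = 1.960.
ME = 1.960·0.009242 = 0.01811.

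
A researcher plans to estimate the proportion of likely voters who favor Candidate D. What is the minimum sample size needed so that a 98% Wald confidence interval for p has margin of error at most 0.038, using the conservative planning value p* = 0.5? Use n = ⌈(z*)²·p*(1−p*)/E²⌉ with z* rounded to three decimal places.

z* = 2.326 at the 98% level.
p*(1−p*) = 0.2500.
(z*)²·p*(1−p*)/E² = 5.410276·0.2500/0.001444 = 936.682.
Rounding up, n = 937.

n = 937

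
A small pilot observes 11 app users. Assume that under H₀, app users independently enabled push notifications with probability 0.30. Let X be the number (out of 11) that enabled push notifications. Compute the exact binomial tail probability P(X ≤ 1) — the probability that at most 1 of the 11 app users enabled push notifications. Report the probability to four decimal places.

X ~ Binomial(n=11, p=0.30).
P(X ≤ 1) = C(11,0)·0.30^0·0.70^11 + C(11,1)·0.30^1·0.70^10.
= 0.019773 + 0.093217 = 0.1130.

P = 0.1130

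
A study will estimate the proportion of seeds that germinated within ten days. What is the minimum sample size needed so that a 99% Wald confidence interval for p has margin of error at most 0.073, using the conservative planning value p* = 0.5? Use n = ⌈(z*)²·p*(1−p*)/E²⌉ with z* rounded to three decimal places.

z* = 2.576 at the 99% level.
p*(1−p*) = 0.2500.
(z*)²·p*(1−p*)/E² = 6.635776·0.2500/0.005329 = 311.305.
⌈311.305⌉ = 312.

n = 312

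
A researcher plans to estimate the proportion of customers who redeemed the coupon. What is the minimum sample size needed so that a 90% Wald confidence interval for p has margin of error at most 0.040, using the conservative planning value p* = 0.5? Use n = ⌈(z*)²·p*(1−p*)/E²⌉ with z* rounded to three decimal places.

z* = 1.645 at the 90% level.
p*(1−p*) = 0.2500.
(z*)²·p*(1−p*)/E² = 2.706025·0.2500/0.001600 = 422.816.
Rounding up, n = 423.

n = 423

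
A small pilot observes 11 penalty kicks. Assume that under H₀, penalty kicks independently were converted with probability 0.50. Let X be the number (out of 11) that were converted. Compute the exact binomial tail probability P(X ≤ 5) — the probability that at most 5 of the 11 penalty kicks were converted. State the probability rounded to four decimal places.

X ~ Binomial(n=11, p=0.50).
P(X ≤ 5) = Σ_{j=0}^{5} C(11,j)·0.50^j·0.50^{11−j}.
= 0.000488 + 0.005371 + 0.026855 + 0.080566 + 0.161133 + 0.225586 = 0.5000.

P = 0.5000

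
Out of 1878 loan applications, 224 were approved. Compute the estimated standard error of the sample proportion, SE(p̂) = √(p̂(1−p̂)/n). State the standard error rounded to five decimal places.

With x = 224 successes in n = 1878, p̂ = 0.11928.
p̂(1−p̂) = 0.105052.
SE = √(0.105052/1878) = 0.00748.

SE = 0.00748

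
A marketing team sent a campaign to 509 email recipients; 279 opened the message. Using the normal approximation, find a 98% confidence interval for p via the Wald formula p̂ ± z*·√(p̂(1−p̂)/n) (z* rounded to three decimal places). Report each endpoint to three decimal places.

Sample proportion p̂ = 279/509 = 0.54813.
Standard error of p̂: √(0.247683/509) = √0.000486607 = 0.022059.
For 98% confidence, z* = 2.326.
Margin of error: 2.326 × 0.022059 = 0.05131.
CI: 0.54813 ± 0.05131 = (0.497, 0.599).

(0.497, 0.599)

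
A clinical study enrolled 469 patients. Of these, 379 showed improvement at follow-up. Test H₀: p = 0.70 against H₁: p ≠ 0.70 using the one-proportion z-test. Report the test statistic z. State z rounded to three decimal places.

The sample proportion is 379/469 = 0.80810.
SE₀ = √(0.70·0.30/469) = 0.021160.
Test statistic: z = 0.10810/0.021160 = 5.109.

z = 5.109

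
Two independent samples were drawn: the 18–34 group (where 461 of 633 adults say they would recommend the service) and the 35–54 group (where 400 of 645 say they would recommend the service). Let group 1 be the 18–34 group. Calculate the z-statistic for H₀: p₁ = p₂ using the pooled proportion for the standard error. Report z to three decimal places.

p̂₁ = 461/633 = 0.72828, p̂₂ = 400/645 = 0.62016.
Pooling: p̂ = 861/1278 = 0.67371.
Pooled SE = √[0.2198252·0.00313017] ≈ 0.026231.
z = (p̂₁ − p̂₂)/SE = (0.72828 − 0.62016)/0.026231 = 0.10812/0.026231 = 4.122.

z = 4.122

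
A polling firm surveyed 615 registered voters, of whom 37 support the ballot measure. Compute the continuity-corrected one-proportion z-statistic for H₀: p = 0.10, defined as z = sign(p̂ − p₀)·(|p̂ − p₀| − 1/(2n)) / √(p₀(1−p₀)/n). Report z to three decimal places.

With x = 37 successes in n = 615, p̂ = 0.06016. p̂ − p₀ = -0.039837.
1/(2n) = 0.000813.
Corrected numerator: |-0.039837| − 0.000813 = 0.039024.
SE₀ = √(0.10·0.90/615) = 0.012097.
z = −0.039024/0.012097 = -3.226.

z = -3.226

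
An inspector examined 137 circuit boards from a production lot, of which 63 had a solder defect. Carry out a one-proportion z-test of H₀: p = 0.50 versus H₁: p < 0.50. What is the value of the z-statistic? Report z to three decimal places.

The sample proportion is 63/137 = 0.45985.
Null standard error: √(0.50·0.50/137) = √0.001824818 = 0.042718.
z = (p̂ − p₀)/SE = (0.45985 − 0.50)/0.042718 = -0.940.

z = -0.940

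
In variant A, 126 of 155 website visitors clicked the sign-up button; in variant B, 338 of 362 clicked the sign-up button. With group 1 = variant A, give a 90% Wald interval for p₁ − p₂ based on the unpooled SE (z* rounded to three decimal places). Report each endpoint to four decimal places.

(-0.1766, -0.0650)

p̂₁ = 126/155 = 0.81290, p̂₂ = 338/362 = 0.93370; p̂₁ − p̂₂ = -0.12080.
Unpooled SE = √(p̂₁(1−p̂₁)/n₁ + p̂₂(1−p̂₂)/n₂) = √(0.000981236 + 0.000171002) = 0.033945.
z* = 1.645 at the 90% level. Margin = 1.645·0.033945 = 0.05584.
CI: -0.12080 ± 0.05584 = (-0.1766, -0.0650).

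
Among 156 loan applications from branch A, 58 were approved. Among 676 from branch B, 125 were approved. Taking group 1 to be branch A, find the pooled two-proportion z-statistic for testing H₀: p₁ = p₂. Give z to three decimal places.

Sample proportions: p̂₁ = 58/156 = 0.37179 and p̂₂ = 125/676 = 0.18491.
Pooled p̂ = (58+125)/(156+676) = 183/832 = 0.21995.
Pooled SE = √[0.1715731·0.00788955] ≈ 0.036792.
z = 0.18688/0.036792 = 5.079.

z = 5.079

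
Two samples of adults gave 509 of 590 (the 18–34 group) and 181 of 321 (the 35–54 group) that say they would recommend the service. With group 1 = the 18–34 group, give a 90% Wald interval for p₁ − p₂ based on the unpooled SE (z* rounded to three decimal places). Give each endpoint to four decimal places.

(0.2477, 0.3500)

p̂₁ = 0.86271, p̂₂ = 0.56386, so the observed difference is 0.29885.
Unpooled SE = √(p̂₁(1−p̂₁)/n₁ + p̂₂(1−p̂₂)/n₂) = √(0.000200746 + 0.000766111) = 0.031094.
The 90% critical value is z* = 1.645. Margin = 1.645·0.031094 = 0.05115.
CI: 0.29885 ± 0.05115 = (0.2477, 0.3500).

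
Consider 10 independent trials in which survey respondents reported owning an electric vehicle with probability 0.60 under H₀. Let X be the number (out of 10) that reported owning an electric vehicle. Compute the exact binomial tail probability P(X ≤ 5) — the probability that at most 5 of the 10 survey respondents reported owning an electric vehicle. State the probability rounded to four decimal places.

P = 0.3669

X is binomial with n = 10 and p = 0.60.
P(X ≤ 5) = Σ_{j=0}^{5} C(10,j)·0.60^j·0.40^{10−j}.
= 0.000105 + 0.001573 + 0.010617 + 0.042467 + 0.111477 + 0.200658 = 0.3669.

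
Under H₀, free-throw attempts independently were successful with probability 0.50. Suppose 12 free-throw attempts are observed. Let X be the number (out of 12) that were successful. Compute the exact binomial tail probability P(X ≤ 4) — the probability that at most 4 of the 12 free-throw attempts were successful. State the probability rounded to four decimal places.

X is binomial with n = 12 and p = 0.50.
P(X ≤ 4) = Σ_{j=0}^{4} C(12,j)·0.50^j·0.50^{12−j}.
= 0.000244 + 0.002930 + 0.016113 + 0.053711 + 0.120850 = 0.1938.

P = 0.1938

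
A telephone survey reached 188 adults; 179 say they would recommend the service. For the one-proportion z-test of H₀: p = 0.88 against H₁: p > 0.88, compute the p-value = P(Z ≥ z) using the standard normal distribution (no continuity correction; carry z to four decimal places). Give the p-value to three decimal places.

With x = 179 successes in n = 188, p̂ = 0.95213.
SE₀ = √(0.88·0.12/188) = 0.023700.
Test statistic (full precision, shown to 4 dp): z = (179/188 − 0.88)/SE₀ ≈ 3.0433.
From the standard normal, P(Z ≥ z) = 0.001.

p-value = 0.001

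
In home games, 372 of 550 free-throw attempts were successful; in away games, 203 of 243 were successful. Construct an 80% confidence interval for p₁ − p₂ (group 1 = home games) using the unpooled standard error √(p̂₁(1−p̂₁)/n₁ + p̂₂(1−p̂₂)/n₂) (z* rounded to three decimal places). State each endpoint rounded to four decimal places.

(-0.1988, -0.1192)

p̂₁ = 0.67636, p̂₂ = 0.83539, so the observed difference is -0.15903.
SE = √(0.000397992 + 0.000565897) = √0.000963889 = 0.031047.
z* = 1.282 at the 80% level. Margin = 1.282·0.031047 = 0.03980.
Interval: -0.15903 ± 0.03980 → (-0.1988, -0.1192).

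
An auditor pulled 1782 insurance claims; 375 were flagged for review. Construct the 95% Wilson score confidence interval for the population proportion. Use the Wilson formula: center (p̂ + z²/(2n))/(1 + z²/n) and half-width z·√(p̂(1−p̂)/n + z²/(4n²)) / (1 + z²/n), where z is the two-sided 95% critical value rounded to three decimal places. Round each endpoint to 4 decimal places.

p̂ = 375/1782 = 0.21044; z = 1.960, so z² = 3.841600.
1 + z²/n = 1.002156.
Adjusted center: (0.21044 + z²/(2n))/1.002156 = 0.21106.
Radicand: p̂(1−p̂)/n + z²/(4n²) = 0.000093240 + 0.000000302 = 0.000093542.
Half-width = 1.960·√0.000093542/1.002156 = 0.01892.
Interval: 0.21106 ± 0.01892 → (0.1921, 0.2300).

(0.1921, 0.2300)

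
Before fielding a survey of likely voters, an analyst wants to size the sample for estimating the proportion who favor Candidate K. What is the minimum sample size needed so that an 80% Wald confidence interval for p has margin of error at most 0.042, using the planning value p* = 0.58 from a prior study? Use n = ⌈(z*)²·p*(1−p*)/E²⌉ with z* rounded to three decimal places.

z* = 1.282 at the 80% level.
p*(1−p*) = 0.58·0.42 = 0.2436.
Required n before rounding: 1.643524 × 0.2436 / 0.042² = 226.963.
⌈226.963⌉ = 227.

n = 227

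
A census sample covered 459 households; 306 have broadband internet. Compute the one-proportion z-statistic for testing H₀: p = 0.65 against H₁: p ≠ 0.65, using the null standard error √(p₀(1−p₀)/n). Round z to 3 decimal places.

p̂ = 306/459 = 0.66667.
SE₀ = √(0.65·0.35/459) = 0.022263.
Test statistic: z = 0.01667/0.022263 = 0.749.

z = 0.749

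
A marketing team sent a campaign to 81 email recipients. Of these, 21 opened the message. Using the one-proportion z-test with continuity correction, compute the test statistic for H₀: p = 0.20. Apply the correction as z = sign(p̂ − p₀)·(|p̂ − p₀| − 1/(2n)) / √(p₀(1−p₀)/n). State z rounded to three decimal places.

z = 1.194

p̂ = 21/81 = 0.25926. p̂ − p₀ = 0.059259.
1/(2n) = 0.006173.
Corrected numerator: |0.059259| − 0.006173 = 0.053086.
Under H₀, SE = √(p₀(1−p₀)/n) = √(0.20·0.80/81) = √0.001975309 = 0.044444.
z = (+)0.053086/0.044444 = 1.194.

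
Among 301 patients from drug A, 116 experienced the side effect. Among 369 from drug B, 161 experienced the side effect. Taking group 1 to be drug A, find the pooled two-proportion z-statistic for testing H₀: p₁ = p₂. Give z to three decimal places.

z = -1.332

p̂₁ = 116/301 = 0.38538, p̂₂ = 161/369 = 0.43631.
Pooling: p̂ = 277/670 = 0.41343.
Pooled SE = √[0.2425061·0.00603229] ≈ 0.038247.
z = (p̂₁ − p̂₂)/SE = (0.38538 − 0.43631)/0.038247 = -0.05093/0.038247 = -1.332.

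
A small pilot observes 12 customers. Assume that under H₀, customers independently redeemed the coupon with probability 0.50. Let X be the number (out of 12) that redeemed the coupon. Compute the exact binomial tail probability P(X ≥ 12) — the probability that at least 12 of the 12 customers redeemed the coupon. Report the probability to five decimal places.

X is binomial with n = 12 and p = 0.50.
P(X ≥ 12) = C(12,12)·0.50^12·0.50^0.
= 0.000244 = 0.00024.

P = 0.00024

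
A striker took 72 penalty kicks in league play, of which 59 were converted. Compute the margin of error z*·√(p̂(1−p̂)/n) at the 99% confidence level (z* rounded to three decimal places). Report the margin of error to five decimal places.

ME = 0.11677

Sample proportion p̂ = 59/72 = 0.81944.
SE = √(p̂(1−p̂)/n) = √(0.147955/72) = 0.045331.
z* = 2.576 at the 99% level.
ME = 2.576·0.045331 = 0.11677.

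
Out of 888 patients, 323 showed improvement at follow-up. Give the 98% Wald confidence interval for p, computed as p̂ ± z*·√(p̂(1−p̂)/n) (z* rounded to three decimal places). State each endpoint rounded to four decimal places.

p̂ = 323/888 = 0.36374.
SE = √(p̂(1−p̂)/n) = √(0.231433/888) = 0.016144.
The 98% critical value is z* = 2.326.
Margin of error: 2.326 × 0.016144 = 0.03755.
CI: 0.36374 ± 0.03755 = (0.3262, 0.4013).

(0.3262, 0.4013)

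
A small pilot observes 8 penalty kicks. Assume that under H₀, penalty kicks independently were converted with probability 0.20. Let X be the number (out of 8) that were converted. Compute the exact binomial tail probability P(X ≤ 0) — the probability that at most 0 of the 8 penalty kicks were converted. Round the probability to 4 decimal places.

X ~ Binomial(n=8, p=0.20).
P(X ≤ 0) = C(8,0)·0.20^0·0.80^8.
= 0.167772 = 0.1678.

P = 0.1678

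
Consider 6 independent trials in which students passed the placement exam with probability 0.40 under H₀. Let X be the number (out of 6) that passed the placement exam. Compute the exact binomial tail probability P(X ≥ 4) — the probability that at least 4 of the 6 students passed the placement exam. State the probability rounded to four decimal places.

P = 0.1792

X is binomial with n = 6 and p = 0.40.
P(X ≥ 4) = C(6,4)·0.40^4·0.60^2 + C(6,5)·0.40^5·0.60^1 + C(6,6)·0.40^6·0.60^0.
= 0.138240 + 0.036864 + 0.004096 = 0.1792.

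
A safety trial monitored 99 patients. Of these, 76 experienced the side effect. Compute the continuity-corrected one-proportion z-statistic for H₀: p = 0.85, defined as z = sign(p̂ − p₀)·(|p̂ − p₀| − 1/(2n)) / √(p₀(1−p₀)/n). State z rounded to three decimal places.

Sample proportion p̂ = 76/99 = 0.76768. p̂ − p₀ = -0.082323.
Continuity correction 1/(2n) = 1/198 = 0.005051.
Corrected numerator: |-0.082323| − 0.005051 = 0.077272.
Null standard error: √(0.85·0.15/99) = √0.001287879 = 0.035887.
z = −0.077272/0.035887 = -2.153.

z = -2.153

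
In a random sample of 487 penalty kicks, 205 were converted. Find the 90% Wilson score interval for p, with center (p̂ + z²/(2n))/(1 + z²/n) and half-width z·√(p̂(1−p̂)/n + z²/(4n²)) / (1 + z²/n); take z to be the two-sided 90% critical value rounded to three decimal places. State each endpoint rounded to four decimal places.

(0.3847, 0.4581)

Here p̂ = 205/487 = 0.42094 and z = 1.645 (z² = 2.706025).
Denominator 1 + z²/n = 1 + 2.706025/487 = 1.005557.
Center = (0.42094 + 0.002778)/1.005557 = 0.42138.
Radicand: p̂(1−p̂)/n + z²/(4n²) = 0.000500514 + 0.000002852 = 0.000503366.
Half-width = z·√(radicand)/denom = 1.645·0.022436/1.005557 = 0.03670.
Interval: 0.42138 ± 0.03670 → (0.3847, 0.4581).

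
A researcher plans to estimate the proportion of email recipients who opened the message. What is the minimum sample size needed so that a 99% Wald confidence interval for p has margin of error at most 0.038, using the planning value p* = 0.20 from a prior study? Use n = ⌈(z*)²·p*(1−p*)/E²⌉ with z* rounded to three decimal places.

z* = 2.576 at the 99% level.
p*(1−p*) = 0.20·0.80 = 0.1600.
Required n before rounding: 6.635776 × 0.1600 / 0.038² = 735.266.
⌈735.266⌉ = 736.

n = 736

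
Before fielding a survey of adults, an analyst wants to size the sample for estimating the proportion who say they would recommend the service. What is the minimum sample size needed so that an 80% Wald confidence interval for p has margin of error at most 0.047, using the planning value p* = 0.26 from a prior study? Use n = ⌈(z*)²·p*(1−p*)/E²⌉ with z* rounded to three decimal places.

The 80% critical value is z* = 1.282.
p*(1−p*) = 0.26·0.74 = 0.1924.
Required n before rounding: 1.643524 × 0.1924 / 0.047² = 143.148.
⌈143.148⌉ = 144.

n = 144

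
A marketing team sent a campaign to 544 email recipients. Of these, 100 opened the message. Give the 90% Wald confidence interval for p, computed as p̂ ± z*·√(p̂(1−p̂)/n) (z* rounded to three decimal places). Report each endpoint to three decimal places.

p̂ = 100/544 = 0.18382.
SE(p̂) = √(0.18382·0.81618/544) = 0.016607.
z* = 1.645 at the 90% level.
Margin of error: 1.645 × 0.016607 = 0.02732.
So the interval runs from 0.157 to 0.211.

(0.157, 0.211)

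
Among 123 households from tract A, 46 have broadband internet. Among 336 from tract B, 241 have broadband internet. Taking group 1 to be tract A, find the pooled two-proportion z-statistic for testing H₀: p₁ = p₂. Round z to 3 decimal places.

z = -6.729

Sample proportions: p̂₁ = 46/123 = 0.37398 and p̂₂ = 241/336 = 0.71726.
Pooling: p̂ = 287/459 = 0.62527.
Pooled SE = √[0.2343068·0.01110627] ≈ 0.051013.
z = (p̂₁ − p̂₂)/SE = (0.37398 − 0.71726)/0.051013 = -0.34328/0.051013 = -6.729.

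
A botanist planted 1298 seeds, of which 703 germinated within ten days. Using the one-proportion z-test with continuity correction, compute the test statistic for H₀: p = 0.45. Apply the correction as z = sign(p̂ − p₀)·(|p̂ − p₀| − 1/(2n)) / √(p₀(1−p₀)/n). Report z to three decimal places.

Sample proportion p̂ = 703/1298 = 0.54160. p̂ − p₀ = 0.091602.
1/(2n) = 0.000385.
Corrected numerator: |0.091602| − 0.000385 = 0.091217.
SE₀ = √(0.45·0.55/1298) = 0.013809.
z = +0.091217/0.013809 = 6.606.

z = 6.606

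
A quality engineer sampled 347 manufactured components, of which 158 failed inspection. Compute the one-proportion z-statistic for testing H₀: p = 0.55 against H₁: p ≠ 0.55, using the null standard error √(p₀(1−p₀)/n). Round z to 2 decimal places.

z = -3.54

Sample proportion p̂ = 158/347 = 0.45533.
SE₀ = √(0.55·0.45/347) = 0.026707.
Test statistic: z = -0.09467/0.026707 = -3.54.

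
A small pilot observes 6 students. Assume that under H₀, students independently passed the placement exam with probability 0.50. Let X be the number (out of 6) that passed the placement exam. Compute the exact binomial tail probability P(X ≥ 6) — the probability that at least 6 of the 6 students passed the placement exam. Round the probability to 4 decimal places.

P = 0.0156

X is binomial with n = 6 and p = 0.50.
P(X ≥ 6) = C(6,6)·0.50^6·0.50^0.
= 0.015625 = 0.0156.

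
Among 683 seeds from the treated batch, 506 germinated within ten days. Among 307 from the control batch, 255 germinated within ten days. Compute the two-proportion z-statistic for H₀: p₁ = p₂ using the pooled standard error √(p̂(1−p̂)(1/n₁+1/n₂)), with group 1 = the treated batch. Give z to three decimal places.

p̂₁ = 506/683 = 0.74085, p̂₂ = 255/307 = 0.83062.
Pooling: p̂ = 761/990 = 0.76869.
SE = √[p̂(1−p̂)(1/n₁+1/n₂)] = √[0.76869·0.23131·(1/683+1/307)] ≈ 0.028974.
z = (p̂₁ − p̂₂)/SE = (0.74085 − 0.83062)/0.028974 = -0.08977/0.028974 = -3.098.

z = -3.098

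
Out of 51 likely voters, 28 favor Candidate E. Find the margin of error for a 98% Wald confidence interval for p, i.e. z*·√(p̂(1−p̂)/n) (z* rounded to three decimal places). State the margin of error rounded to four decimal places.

ME = 0.1621

Sample proportion p̂ = 28/51 = 0.54902.
Standard error of p̂: √(0.247597/51) = √0.004854845 = 0.069677.
For 98% confidence, z* = 2.326.
So ME = 0.1621.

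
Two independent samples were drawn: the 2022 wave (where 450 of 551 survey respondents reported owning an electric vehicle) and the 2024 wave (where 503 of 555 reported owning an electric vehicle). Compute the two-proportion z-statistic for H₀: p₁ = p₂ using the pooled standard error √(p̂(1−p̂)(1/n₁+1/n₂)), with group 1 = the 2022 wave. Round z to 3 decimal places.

z = -4.316

p̂₁ = 450/551 = 0.81670, p̂₂ = 503/555 = 0.90631.
Pooled p̂ = (450+503)/(551+555) = 953/1106 = 0.86166.
SE = √[p̂(1−p̂)(1/n₁+1/n₂)] = √[0.86166·0.13834·(1/551+1/555)] ≈ 0.020763.
z = (p̂₁ − p̂₂)/SE = (0.81670 − 0.90631)/0.020763 = -0.08961/0.020763 = -4.316.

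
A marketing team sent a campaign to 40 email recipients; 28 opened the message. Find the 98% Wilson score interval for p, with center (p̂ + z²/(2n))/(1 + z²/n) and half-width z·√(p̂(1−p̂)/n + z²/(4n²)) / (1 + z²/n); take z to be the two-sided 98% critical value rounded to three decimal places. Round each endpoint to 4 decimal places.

(0.5162, 0.8361)

p̂ = 28/40 = 0.70000; z = 2.326, so z² = 5.410276.
Denominator 1 + z²/n = 1 + 5.410276/40 = 1.135257.
Adjusted center: (0.70000 + z²/(2n))/1.135257 = 0.67617.
Radicand: p̂(1−p̂)/n + z²/(4n²) = 0.005250000 + 0.000845356 = 0.006095356.
Half-width = z·√(radicand)/denom = 2.326·0.078073/1.135257 = 0.15996.
CI: 0.67617 ± 0.15996 = (0.5162, 0.8361).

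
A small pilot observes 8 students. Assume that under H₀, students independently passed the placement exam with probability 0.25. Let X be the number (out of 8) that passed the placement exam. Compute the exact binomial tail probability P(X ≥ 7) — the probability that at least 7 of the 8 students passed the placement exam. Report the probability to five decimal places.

X is binomial with n = 8 and p = 0.25.
P(X ≥ 7) = C(8,7)·0.25^7·0.75^1 + C(8,8)·0.25^8·0.75^0.
= 0.000366 + 0.000015 = 0.00038.

P = 0.00038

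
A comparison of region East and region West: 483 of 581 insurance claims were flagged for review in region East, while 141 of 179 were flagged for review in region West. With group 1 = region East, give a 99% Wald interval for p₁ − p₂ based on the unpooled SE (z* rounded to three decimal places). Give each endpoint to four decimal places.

(-0.0447, 0.1319)

p̂₁ = 0.83133, p̂₂ = 0.78771, so the observed difference is 0.04362.
Unpooled SE = √(p̂₁(1−p̂₁)/n₁ + p̂₂(1−p̂₂)/n₂) = √(0.000241349 + 0.000934208) = 0.034286.
The 99% critical value is z* = 2.576. Margin of error = 0.08832.
Interval: 0.04362 ± 0.08832 → (-0.0447, 0.1319).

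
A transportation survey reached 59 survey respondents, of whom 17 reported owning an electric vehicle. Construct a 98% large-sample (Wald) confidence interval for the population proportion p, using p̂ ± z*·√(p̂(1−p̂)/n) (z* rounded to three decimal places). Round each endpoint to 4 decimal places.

(0.1510, 0.4253)

The sample proportion is 17/59 = 0.28814.
Standard error of p̂: √(0.205113/59) = √0.003476500 = 0.058962.
For 98% confidence, z* = 2.326.
Margin = 2.326·0.058962 = 0.13715.
CI: 0.28814 ± 0.13715 = (0.1510, 0.4253).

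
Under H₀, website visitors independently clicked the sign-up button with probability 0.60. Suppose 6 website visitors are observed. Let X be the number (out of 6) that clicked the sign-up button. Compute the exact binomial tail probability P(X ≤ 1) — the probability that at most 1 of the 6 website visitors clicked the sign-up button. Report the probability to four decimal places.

P = 0.0410

X ~ Binomial(n=6, p=0.60).
P(X ≤ 1) = C(6,0)·0.60^0·0.40^6 + C(6,1)·0.60^1·0.40^5.
= 0.004096 + 0.036864 = 0.0410.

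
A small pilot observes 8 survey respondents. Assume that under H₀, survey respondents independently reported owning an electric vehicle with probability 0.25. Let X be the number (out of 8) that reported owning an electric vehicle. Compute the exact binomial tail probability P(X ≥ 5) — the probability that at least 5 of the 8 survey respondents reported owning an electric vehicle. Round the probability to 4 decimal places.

X ~ Binomial(n=8, p=0.25).
P(X ≥ 5) = C(8,5)·0.25^5·0.75^3 + C(8,6)·0.25^6·0.75^2 + C(8,7)·0.25^7·0.75^1 + C(8,8)·0.25^8·0.75^0.
= 0.023071 + 0.003845 + 0.000366 + 0.000015 = 0.0273.

P = 0.0273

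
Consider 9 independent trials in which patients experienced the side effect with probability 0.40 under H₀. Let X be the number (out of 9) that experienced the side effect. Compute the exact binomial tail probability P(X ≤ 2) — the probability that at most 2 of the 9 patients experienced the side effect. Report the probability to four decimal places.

X is binomial with n = 9 and p = 0.40.
P(X ≤ 2) = C(9,0)·0.40^0·0.60^9 + C(9,1)·0.40^1·0.60^8 + C(9,2)·0.40^2·0.60^7.
= 0.010078 + 0.060466 + 0.161243 = 0.2318.

P = 0.2318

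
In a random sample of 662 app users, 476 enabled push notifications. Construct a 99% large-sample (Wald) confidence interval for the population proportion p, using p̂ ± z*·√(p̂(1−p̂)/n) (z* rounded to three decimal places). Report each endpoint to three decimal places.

With x = 476 successes in n = 662, p̂ = 0.71903.
Standard error of p̂: √(0.202024/662) = √0.000305173 = 0.017469.
The 99% critical value is z* = 2.576.
Margin = 2.576·0.017469 = 0.04500.
So the interval runs from 0.674 to 0.764.

(0.674, 0.764)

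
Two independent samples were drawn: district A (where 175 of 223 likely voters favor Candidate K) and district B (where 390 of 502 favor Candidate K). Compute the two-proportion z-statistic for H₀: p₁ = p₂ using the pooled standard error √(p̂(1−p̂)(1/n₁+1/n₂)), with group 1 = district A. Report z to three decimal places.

z = 0.236

Sample proportions: p̂₁ = 175/223 = 0.78475 and p̂₂ = 390/502 = 0.77689.
Pooling: p̂ = 565/725 = 0.77931.
Pooled SE = √[0.1719857·0.00647634] ≈ 0.033374.
z = 0.00786/0.033374 = 0.236.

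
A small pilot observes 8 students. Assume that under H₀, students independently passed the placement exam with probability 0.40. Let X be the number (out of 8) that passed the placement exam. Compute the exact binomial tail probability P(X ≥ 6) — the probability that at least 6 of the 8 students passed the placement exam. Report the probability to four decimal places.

P = 0.0498

X is binomial with n = 8 and p = 0.40.
P(X ≥ 6) = C(8,6)·0.40^6·0.60^2 + C(8,7)·0.40^7·0.60^1 + C(8,8)·0.40^8·0.60^0.
= 0.041288 + 0.007864 + 0.000655 = 0.0498.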